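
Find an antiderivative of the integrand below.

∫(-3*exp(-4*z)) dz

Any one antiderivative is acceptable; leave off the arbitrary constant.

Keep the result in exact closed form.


Answer: 3*exp(-4*z)/4.


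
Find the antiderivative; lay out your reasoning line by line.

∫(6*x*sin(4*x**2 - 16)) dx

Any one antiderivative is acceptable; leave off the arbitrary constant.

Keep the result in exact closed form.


Step 1. Substitute u = x**2 - 4, turning ∫(6*x*sin(4*x**2 - 16)) dx into ∫(3*sin(4*u)) du: now ∫(3*sin(4*u)) du.
Step 2. Evaluate the standard form: now -3*cos(4*u)/4.
Step 3. Substitute back u = x**2 - 4: now -3*cos(4*x**2 - 16)/4.
Answer: -3*cos(4*x**2 - 16)/4.


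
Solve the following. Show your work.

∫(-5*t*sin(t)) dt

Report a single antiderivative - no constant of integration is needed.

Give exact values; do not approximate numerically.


Step 1. Integrate ∫(-5*t*sin(t)) dt by parts with u = t, dv = (-5*sin(t)) dt, so v = 5*cos(t): now 5*t*cos(t) + ∫(-5*cos(t)) dt.
Step 2. Evaluate the standard form: now 5*t*cos(t) - 5*sin(t).
Answer: 5*t*cos(t) - 5*sin(t).


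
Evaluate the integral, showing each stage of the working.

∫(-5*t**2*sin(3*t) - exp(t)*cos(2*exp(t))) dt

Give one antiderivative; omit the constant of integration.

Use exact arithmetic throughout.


Step 1. Rewrite: now ∫(-5*t**2*sin(3*t)) dt + ∫(-exp(t)*cos(2*exp(t))) dt.
Step 2. Substitute u = exp(t), turning ∫(-exp(t)*cos(2*exp(t))) dt into ∫(-cos(2*u)) du: now ∫(-5*t**2*sin(3*t)) dt + ∫(-cos(2*u)) du.
Step 3. Evaluate the standard form: now -sin(2*u)/2 + ∫(-5*t**2*sin(3*t)) dt.
Step 4. Substitute back u = exp(t): now -sin(2*exp(t))/2 + ∫(-5*t**2*sin(3*t)) dt.
Step 5. Integrate ∫(-5*t**2*sin(3*t)) dt by parts with u = t**2, dv = (-5*sin(3*t)) dt, so v = 5*cos(3*t)/3: now 5*t**2*cos(3*t)/3 - sin(2*exp(t))/2 + ∫(-10*t*cos(3*t)/3) dt.
Step 6. Integrate ∫(-10*t*cos(3*t)/3) dt by parts with u = t, dv = (-10*cos(3*t)/3) dt, so v = -10*sin(3*t)/9: now 5*t**2*cos(3*t)/3 - 10*t*sin(3*t)/9 - sin(2*exp(t))/2 + ∫(10*sin(3*t)/9) dt.
Step 7. Evaluate the standard form: now 5*t**2*cos(3*t)/3 - 10*t*sin(3*t)/9 - sin(2*exp(t))/2 - 10*cos(3*t)/27.
Answer: 5*t**2*cos(3*t)/3 - 10*t*sin(3*t)/9 - sin(2*exp(t))/2 - 10*cos(3*t)/27.


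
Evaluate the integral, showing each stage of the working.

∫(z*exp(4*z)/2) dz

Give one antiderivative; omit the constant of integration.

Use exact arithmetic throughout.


Step 1. Integrate ∫(z*exp(4*z)/2) dz by parts with u = z, dv = (exp(4*z)/2) dz, so v = exp(4*z)/8: now z*exp(4*z)/8 + ∫(-exp(4*z)/8) dz.
Step 2. Evaluate the standard form: now z*exp(4*z)/8 - exp(4*z)/32.
Answer: z*exp(4*z)/8 - exp(4*z)/32.


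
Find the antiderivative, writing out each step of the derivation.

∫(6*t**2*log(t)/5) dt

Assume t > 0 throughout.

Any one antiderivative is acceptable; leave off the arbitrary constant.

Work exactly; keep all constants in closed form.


Step 1. Integrate ∫(6*t**2*log(t)/5) dt by parts with u = log(t), dv = (6*t**2/5) dt, so v = 2*t**3/5 [assuming t > 0]: now 2*t**3*log(t)/5 + ∫(-2*t**2/5) dt.
Step 2. Evaluate the standard form: now 2*t**3*log(t)/5 - 2*t**3/15.
Answer: 2*t**3*log(t)/5 - 2*t**3/15.


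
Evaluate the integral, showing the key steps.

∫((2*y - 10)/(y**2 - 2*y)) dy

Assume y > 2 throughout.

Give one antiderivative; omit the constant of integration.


Step 1. Decompose ∫((2*y - 10)/(y**2 - 2*y)) dy by partial fractions, (2*y - 10)/(y**2 - 2*y) = -3/(y - 2) + 5/y: now ∫(5/y) dy + ∫(-3/(y - 2)) dy.
Step 2. Evaluate the standard form [assuming y > 0]: now 5*log(y) + ∫(-3/(y - 2)) dy.
Step 3. Evaluate the standard form [assuming y > 2]: now 5*log(y) - 3*log(y - 2).
Answer: 5*log(y) - 3*log(y - 2).


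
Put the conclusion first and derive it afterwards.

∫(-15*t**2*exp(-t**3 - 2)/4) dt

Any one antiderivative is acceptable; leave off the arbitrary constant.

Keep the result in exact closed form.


The answer is 5*exp(-t**3 - 2)/4.
Step 1. Substitute u = t**3 + 2, turning ∫(-15*t**2*exp(-t**3 - 2)/4) dt into ∫(-5*exp(-u)/4) du: now ∫(-5*exp(-u)/4) du.
Step 2. Evaluate the standard form: now 5*exp(-u)/4.
Step 3. Substitute back u = t**3 + 2: now 5*exp(-t**3 - 2)/4.
Answer: 5*exp(-t**3 - 2)/4.


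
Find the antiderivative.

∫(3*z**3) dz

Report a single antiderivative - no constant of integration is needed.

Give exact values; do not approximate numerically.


Answer: 3*z**4/4.


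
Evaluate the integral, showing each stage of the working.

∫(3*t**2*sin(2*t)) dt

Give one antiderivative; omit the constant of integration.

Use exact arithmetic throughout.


Step 1. Integrate ∫(3*t**2*sin(2*t)) dt by parts with u = t**2, dv = (3*sin(2*t)) dt, so v = -3*cos(2*t)/2: now -3*t**2*cos(2*t)/2 + ∫(3*t*cos(2*t)) dt.
Step 2. Integrate ∫(3*t*cos(2*t)) dt by parts with u = t, dv = (3*cos(2*t)) dt, so v = 3*sin(2*t)/2: now -3*t**2*cos(2*t)/2 + 3*t*sin(2*t)/2 + ∫(-3*sin(2*t)/2) dt.
Step 3. Evaluate the standard form: now -3*t**2*cos(2*t)/2 + 3*t*sin(2*t)/2 + 3*cos(2*t)/4.
Answer: -3*t**2*cos(2*t)/2 + 3*t*sin(2*t)/2 + 3*cos(2*t)/4.


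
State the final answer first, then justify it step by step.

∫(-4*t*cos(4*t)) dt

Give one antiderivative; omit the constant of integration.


The answer is -t*sin(4*t) - cos(4*t)/4.
Step 1. Integrate ∫(-4*t*cos(4*t)) dt by parts with u = t, dv = (-4*cos(4*t)) dt, so v = -sin(4*t): now -t*sin(4*t) + ∫(sin(4*t)) dt.
Step 2. Evaluate the standard form: now -t*sin(4*t) - cos(4*t)/4.
Answer: -t*sin(4*t) - cos(4*t)/4.


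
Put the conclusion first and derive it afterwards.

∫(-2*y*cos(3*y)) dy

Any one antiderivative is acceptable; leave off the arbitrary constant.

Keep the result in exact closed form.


The answer is -2*y*sin(3*y)/3 - 2*cos(3*y)/9.
Step 1. Integrate ∫(-2*y*cos(3*y)) dy by parts with u = y, dv = (-2*cos(3*y)) dy, so v = -2*sin(3*y)/3: now -2*y*sin(3*y)/3 + ∫(2*sin(3*y)/3) dy.
Step 2. Evaluate the standard form: now -2*y*sin(3*y)/3 - 2*cos(3*y)/9.
Answer: -2*y*sin(3*y)/3 - 2*cos(3*y)/9.


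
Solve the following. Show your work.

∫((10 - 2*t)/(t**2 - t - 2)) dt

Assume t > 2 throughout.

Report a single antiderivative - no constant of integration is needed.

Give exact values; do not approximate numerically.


Step 1. Decompose ∫((10 - 2*t)/(t**2 - t - 2)) dt by partial fractions, (10 - 2*t)/(t**2 - t - 2) = -4/(t + 1) + 2/(t - 2): now ∫(2/(t - 2)) dt + ∫(-4/(t + 1)) dt.
Step 2. Evaluate the standard form [assuming t > -1]: now -4*log(t + 1) + ∫(2/(t - 2)) dt.
Step 3. Evaluate the standard form [assuming t > 2]: now 2*log(t - 2) - 4*log(t + 1).
Answer: 2*log(t - 2) - 4*log(t + 1).


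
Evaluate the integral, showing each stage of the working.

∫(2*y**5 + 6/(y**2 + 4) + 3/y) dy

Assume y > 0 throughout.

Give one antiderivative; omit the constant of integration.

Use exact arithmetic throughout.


Step 1. Rewrite: now ∫(3/y) dy + ∫(2*y**5) dy + ∫(6/(y**2 + 4)) dy.
Step 2. Evaluate the standard form: now 3*atan(y/2) + ∫(3/y) dy + ∫(2*y**5) dy.
Step 3. Evaluate the standard form: now y**6/3 + 3*atan(y/2) + ∫(3/y) dy.
Step 4. Evaluate the standard form [assuming y > 0]: now y**6/3 + 3*log(y) + 3*atan(y/2).
Answer: y**6/3 + 3*log(y) + 3*atan(y/2).


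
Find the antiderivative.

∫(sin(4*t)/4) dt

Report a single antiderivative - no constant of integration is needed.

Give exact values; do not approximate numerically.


Answer: -cos(4*t)/16.


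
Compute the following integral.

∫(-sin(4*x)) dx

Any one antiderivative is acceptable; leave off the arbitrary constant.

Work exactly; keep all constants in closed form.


Answer: cos(4*x)/4.


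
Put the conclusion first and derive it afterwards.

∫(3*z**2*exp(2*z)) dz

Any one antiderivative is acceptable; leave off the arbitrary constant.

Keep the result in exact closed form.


The answer is 3*z**2*exp(2*z)/2 - 3*z*exp(2*z)/2 + 3*exp(2*z)/4.
Step 1. Integrate ∫(3*z**2*exp(2*z)) dz by parts with u = z**2, dv = (3*exp(2*z)) dz, so v = 3*exp(2*z)/2: now 3*z**2*exp(2*z)/2 + ∫(-3*z*exp(2*z)) dz.
Step 2. Integrate ∫(-3*z*exp(2*z)) dz by parts with u = z, dv = (-3*exp(2*z)) dz, so v = -3*exp(2*z)/2: now 3*z**2*exp(2*z)/2 - 3*z*exp(2*z)/2 + ∫(3*exp(2*z)/2) dz.
Step 3. Evaluate the standard form: now 3*z**2*exp(2*z)/2 - 3*z*exp(2*z)/2 + 3*exp(2*z)/4.
Answer: 3*z**2*exp(2*z)/2 - 3*z*exp(2*z)/2 + 3*exp(2*z)/4.


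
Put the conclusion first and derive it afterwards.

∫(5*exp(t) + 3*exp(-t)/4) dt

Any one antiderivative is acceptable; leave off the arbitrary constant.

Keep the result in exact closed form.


The answer is 5*exp(t) - 3*exp(-t)/4.
Step 1. Rewrite: now ∫(3*exp(-t)/4) dt + ∫(5*exp(t)) dt.
Step 2. Evaluate the standard form: now 5*exp(t) + ∫(3*exp(-t)/4) dt.
Step 3. Evaluate the standard form: now 5*exp(t) - 3*exp(-t)/4.
Answer: 5*exp(t) - 3*exp(-t)/4.


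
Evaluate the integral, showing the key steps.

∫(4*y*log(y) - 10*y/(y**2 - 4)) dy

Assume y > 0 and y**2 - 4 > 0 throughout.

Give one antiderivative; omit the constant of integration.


Step 1. Rewrite: now ∫(-10*y/(y**2 - 4)) dy + ∫(4*y*log(y)) dy.
Step 2. Substitute u = y**2 - 4, turning ∫(-10*y/(y**2 - 4)) dy into ∫(-5/u) du: now ∫(-5/u) du + ∫(4*y*log(y)) dy.
Step 3. Evaluate the standard form [assuming u > 0]: now -5*log(u) + ∫(4*y*log(y)) dy.
Step 4. Substitute back u = y**2 - 4: now -5*log(y**2 - 4) + ∫(4*y*log(y)) dy.
Step 5. Integrate ∫(4*y*log(y)) dy by parts with u = log(y), dv = (4*y) dy, so v = 2*y**2 [assuming y > 0]: now 2*y**2*log(y) - 5*log(y**2 - 4) + ∫(-2*y) dy.
Step 6. Evaluate the standard form: now 2*y**2*log(y) - y**2 - 5*log(y**2 - 4).
Answer: 2*y**2*log(y) - y**2 - 5*log(y**2 - 4).


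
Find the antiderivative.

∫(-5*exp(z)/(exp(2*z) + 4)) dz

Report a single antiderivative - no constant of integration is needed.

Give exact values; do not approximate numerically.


Answer: -5*atan(exp(z)/2)/2.


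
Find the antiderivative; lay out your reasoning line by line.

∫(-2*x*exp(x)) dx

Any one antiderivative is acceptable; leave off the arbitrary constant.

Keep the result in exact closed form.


Step 1. Integrate ∫(-2*x*exp(x)) dx by parts with u = x, dv = (-2*exp(x)) dx, so v = -2*exp(x): now -2*x*exp(x) + ∫(2*exp(x)) dx.
Step 2. Evaluate the standard form: now -2*x*exp(x) + 2*exp(x).
Answer: -2*x*exp(x) + 2*exp(x).


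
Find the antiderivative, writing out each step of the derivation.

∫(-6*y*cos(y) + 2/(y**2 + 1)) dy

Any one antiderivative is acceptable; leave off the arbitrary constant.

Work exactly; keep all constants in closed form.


Step 1. Rewrite: now ∫(-6*y*cos(y)) dy + ∫(2/(y**2 + 1)) dy.
Step 2. Integrate ∫(-6*y*cos(y)) dy by parts with u = y, dv = (-6*cos(y)) dy, so v = -6*sin(y): now -6*y*sin(y) + ∫(2/(y**2 + 1)) dy + ∫(6*sin(y)) dy.
Step 3. Evaluate the standard form: now -6*y*sin(y) - 6*cos(y) + ∫(2/(y**2 + 1)) dy.
Step 4. Evaluate the standard form: now -6*y*sin(y) - 6*cos(y) + 2*atan(y).
Answer: -6*y*sin(y) - 6*cos(y) + 2*atan(y).


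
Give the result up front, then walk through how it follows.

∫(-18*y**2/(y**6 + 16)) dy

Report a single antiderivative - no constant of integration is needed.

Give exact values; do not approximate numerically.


The answer is -3*atan(y**3/4)/2.
Step 1. Substitute u = y**3, turning ∫(-18*y**2/(y**6 + 16)) dy into ∫(-6/(u**2 + 16)) du: now ∫(-6/(u**2 + 16)) du.
Step 2. Evaluate the standard form: now -3*atan(u/4)/2.
Step 3. Substitute back u = y**3: now -3*atan(y**3/4)/2.
Answer: -3*atan(y**3/4)/2.


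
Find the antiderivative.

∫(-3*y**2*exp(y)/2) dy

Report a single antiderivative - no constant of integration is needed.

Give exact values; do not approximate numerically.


Answer: -3*y**2*exp(y)/2 + 3*y*exp(y) - 3*exp(y).


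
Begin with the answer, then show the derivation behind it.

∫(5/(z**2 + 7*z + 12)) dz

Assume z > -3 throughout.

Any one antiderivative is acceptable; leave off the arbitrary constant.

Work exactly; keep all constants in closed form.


The answer is 5*log(z + 3) - 5*log(z + 4).
Step 1. Decompose ∫(5/(z**2 + 7*z + 12)) dz by partial fractions, 5/(z**2 + 7*z + 12) = -5/(z + 4) + 5/(z + 3): now ∫(5/(z + 3)) dz + ∫(-5/(z + 4)) dz.
Step 2. Evaluate the standard form [assuming z > -4]: now -5*log(z + 4) + ∫(5/(z + 3)) dz.
Step 3. Evaluate the standard form [assuming z > -3]: now 5*log(z + 3) - 5*log(z + 4).
Answer: 5*log(z + 3) - 5*log(z + 4).


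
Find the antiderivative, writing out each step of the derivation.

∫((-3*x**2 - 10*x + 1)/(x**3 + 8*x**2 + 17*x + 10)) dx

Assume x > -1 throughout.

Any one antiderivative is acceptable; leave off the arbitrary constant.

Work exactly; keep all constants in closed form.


Step 1. Decompose ∫((-3*x**2 - 10*x + 1)/(x**3 + 8*x**2 + 17*x + 10)) dx by partial fractions, (-3*x**2 - 10*x + 1)/(x**3 + 8*x**2 + 17*x + 10) = -2/(x + 5) - 3/(x + 2) + 2/(x + 1): now ∫(2/(x + 1)) dx + ∫(-3/(x + 2)) dx + ∫(-2/(x + 5)) dx.
Step 2. Evaluate the standard form [assuming x > -2]: now -3*log(x + 2) + ∫(2/(x + 1)) dx + ∫(-2/(x + 5)) dx.
Step 3. Evaluate the standard form [assuming x > -1]: now 2*log(x + 1) - 3*log(x + 2) + ∫(-2/(x + 5)) dx.
Step 4. Evaluate the standard form [assuming x > -5]: now 2*log(x + 1) - 3*log(x + 2) - 2*log(x + 5).
Answer: 2*log(x + 1) - 3*log(x + 2) - 2*log(x + 5).


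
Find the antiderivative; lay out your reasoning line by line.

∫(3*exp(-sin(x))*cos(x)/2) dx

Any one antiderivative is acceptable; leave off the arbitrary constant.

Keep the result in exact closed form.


Step 1. Substitute u = sin(x), turning ∫(3*exp(-sin(x))*cos(x)/2) dx into ∫(3*exp(-u)/2) du: now ∫(3*exp(-u)/2) du.
Step 2. Evaluate the standard form: now -3*exp(-u)/2.
Step 3. Substitute back u = sin(x): now -3*exp(-sin(x))/2.
Answer: -3*exp(-sin(x))/2.


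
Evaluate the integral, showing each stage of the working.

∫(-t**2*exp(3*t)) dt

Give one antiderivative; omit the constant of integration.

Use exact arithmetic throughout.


Step 1. Integrate ∫(-t**2*exp(3*t)) dt by parts with u = t**2, dv = (-exp(3*t)) dt, so v = -exp(3*t)/3: now -t**2*exp(3*t)/3 + ∫(2*t*exp(3*t)/3) dt.
Step 2. Integrate ∫(2*t*exp(3*t)/3) dt by parts with u = t, dv = (2*exp(3*t)/3) dt, so v = 2*exp(3*t)/9: now -t**2*exp(3*t)/3 + 2*t*exp(3*t)/9 + ∫(-2*exp(3*t)/9) dt.
Step 3. Evaluate the standard form: now -t**2*exp(3*t)/3 + 2*t*exp(3*t)/9 - 2*exp(3*t)/27.
Answer: -t**2*exp(3*t)/3 + 2*t*exp(3*t)/9 - 2*exp(3*t)/27.


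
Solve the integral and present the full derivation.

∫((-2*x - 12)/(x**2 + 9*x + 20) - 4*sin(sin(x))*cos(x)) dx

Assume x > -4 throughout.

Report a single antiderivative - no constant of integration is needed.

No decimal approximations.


Step 1. Rewrite: now ∫((-2*x - 12)/(x**2 + 9*x + 20)) dx + ∫(-4*sin(sin(x))*cos(x)) dx.
Step 2. Substitute u = sin(x), turning ∫(-4*sin(sin(x))*cos(x)) dx into ∫(-4*sin(u)) du: now ∫((-2*x - 12)/(x**2 + 9*x + 20)) dx + ∫(-4*sin(u)) du.
Step 3. Evaluate the standard form: now 4*cos(u) + ∫((-2*x - 12)/(x**2 + 9*x + 20)) dx.
Step 4. Substitute back u = sin(x): now 4*cos(sin(x)) + ∫((-2*x - 12)/(x**2 + 9*x + 20)) dx.
Step 5. Decompose ∫((-2*x - 12)/(x**2 + 9*x + 20)) dx by partial fractions, (-2*x - 12)/(x**2 + 9*x + 20) = 2/(x + 5) - 4/(x + 4): now 4*cos(sin(x)) + ∫(-4/(x + 4)) dx + ∫(2/(x + 5)) dx.
Step 6. Evaluate the standard form [assuming x > -5]: now 2*log(x + 5) + 4*cos(sin(x)) + ∫(-4/(x + 4)) dx.
Step 7. Evaluate the standard form [assuming x > -4]: now -4*log(x + 4) + 2*log(x + 5) + 4*cos(sin(x)).
Answer: -4*log(x + 4) + 2*log(x + 5) + 4*cos(sin(x)).


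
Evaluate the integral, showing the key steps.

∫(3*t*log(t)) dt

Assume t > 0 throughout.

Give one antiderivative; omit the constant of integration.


Step 1. Integrate ∫(3*t*log(t)) dt by parts with u = log(t), dv = (3*t) dt, so v = 3*t**2/2 [assuming t > 0]: now 3*t**2*log(t)/2 + ∫(-3*t/2) dt.
Step 2. Evaluate the standard form: now 3*t**2*log(t)/2 - 3*t**2/4.
Answer: 3*t**2*log(t)/2 - 3*t**2/4.


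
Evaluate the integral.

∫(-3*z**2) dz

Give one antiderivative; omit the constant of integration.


Answer: -z**3.


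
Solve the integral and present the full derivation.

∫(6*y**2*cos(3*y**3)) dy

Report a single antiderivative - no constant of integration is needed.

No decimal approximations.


Step 1. Substitute u = y**3, turning ∫(6*y**2*cos(3*y**3)) dy into ∫(2*cos(3*u)) du: now ∫(2*cos(3*u)) du.
Step 2. Evaluate the standard form: now 2*sin(3*u)/3.
Step 3. Substitute back u = y**3: now 2*sin(3*y**3)/3.
Answer: 2*sin(3*y**3)/3.


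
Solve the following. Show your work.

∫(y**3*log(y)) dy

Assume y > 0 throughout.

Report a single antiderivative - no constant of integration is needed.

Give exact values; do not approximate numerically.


Step 1. Integrate ∫(y**3*log(y)) dy by parts with u = log(y), dv = (y**3) dy, so v = y**4/4 [assuming y > 0]: now y**4*log(y)/4 + ∫(-y**3/4) dy.
Step 2. Evaluate the standard form: now y**4*log(y)/4 - y**4/16.
Answer: y**4*log(y)/4 - y**4/16.


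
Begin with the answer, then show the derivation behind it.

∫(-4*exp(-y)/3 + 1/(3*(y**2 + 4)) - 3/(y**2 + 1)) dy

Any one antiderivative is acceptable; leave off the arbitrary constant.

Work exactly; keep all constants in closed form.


The answer is atan(y/2)/6 - 3*atan(y) + 4*exp(-y)/3.
Step 1. Rewrite: now ∫(-3/(y**2 + 1)) dy + ∫(1/(3*(y**2 + 4))) dy + ∫(-4*exp(-y)/3) dy.
Step 2. Evaluate the standard form: now ∫(-3/(y**2 + 1)) dy + ∫(1/(3*(y**2 + 4))) dy + 4*exp(-y)/3.
Step 3. Evaluate the standard form: now atan(y/2)/6 + ∫(-3/(y**2 + 1)) dy + 4*exp(-y)/3.
Step 4. Evaluate the standard form: now atan(y/2)/6 - 3*atan(y) + 4*exp(-y)/3.
Answer: atan(y/2)/6 - 3*atan(y) + 4*exp(-y)/3.


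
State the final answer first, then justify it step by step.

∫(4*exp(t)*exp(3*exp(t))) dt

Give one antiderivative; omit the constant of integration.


The answer is 4*exp(3*exp(t))/3.
Step 1. Substitute u = exp(t), turning ∫(4*exp(t)*exp(3*exp(t))) dt into ∫(4*exp(3*u)) du: now ∫(4*exp(3*u)) du.
Step 2. Evaluate the standard form: now 4*exp(3*u)/3.
Step 3. Substitute back u = exp(t): now 4*exp(3*exp(t))/3.
Answer: 4*exp(3*exp(t))/3.


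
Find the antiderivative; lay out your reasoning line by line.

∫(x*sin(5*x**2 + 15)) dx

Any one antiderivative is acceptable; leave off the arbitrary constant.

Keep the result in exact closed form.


Step 1. Substitute u = x**2 + 3, turning ∫(x*sin(5*x**2 + 15)) dx into ∫(sin(5*u)/2) du: now ∫(sin(5*u)/2) du.
Step 2. Evaluate the standard form: now -cos(5*u)/10.
Step 3. Substitute back u = x**2 + 3: now -cos(5*x**2 + 15)/10.
Answer: -cos(5*x**2 + 15)/10.


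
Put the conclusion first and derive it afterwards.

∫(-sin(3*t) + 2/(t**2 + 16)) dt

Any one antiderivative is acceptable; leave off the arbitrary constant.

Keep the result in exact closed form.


The answer is cos(3*t)/3 + atan(t/4)/2.
Step 1. Rewrite: now ∫(2/(t**2 + 16)) dt + ∫(-sin(3*t)) dt.
Step 2. Evaluate the standard form: now cos(3*t)/3 + ∫(2/(t**2 + 16)) dt.
Step 3. Evaluate the standard form: now cos(3*t)/3 + atan(t/4)/2.
Answer: cos(3*t)/3 + atan(t/4)/2.


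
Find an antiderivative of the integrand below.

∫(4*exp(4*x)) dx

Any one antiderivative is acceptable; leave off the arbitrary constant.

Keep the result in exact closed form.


Answer: exp(4*x).


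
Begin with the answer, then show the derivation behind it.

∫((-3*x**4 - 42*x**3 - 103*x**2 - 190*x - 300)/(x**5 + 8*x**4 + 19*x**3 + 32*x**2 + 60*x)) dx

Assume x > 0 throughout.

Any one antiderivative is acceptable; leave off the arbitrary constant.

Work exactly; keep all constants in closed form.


The answer is -5*log(x) - 3*log(x + 3) + 5*log(x + 5) - atan(x/2).
Step 1. Decompose ∫((-3*x**4 - 42*x**3 - 103*x**2 - 190*x - 300)/(x**5 + 8*x**4 + 19*x**3 + 32*x**2 + 60*x)) dx by partial fractions, (-3*x**4 - 42*x**3 - 103*x**2 - 190*x - 300)/(x**5 + 8*x**4 + 19*x**3 + 32*x**2 + 60*x) = -2/(x**2 + 4) + 5/(x + 5) - 3/(x + 3) - 5/x: now ∫(-5/x) dx + ∫(-3/(x + 3)) dx + ∫(5/(x + 5)) dx + ∫(-2/(x**2 + 4)) dx.
Step 2. Evaluate the standard form [assuming x > -3]: now -3*log(x + 3) + ∫(-5/x) dx + ∫(5/(x + 5)) dx + ∫(-2/(x**2 + 4)) dx.
Step 3. Evaluate the standard form [assuming x > 0]: now -5*log(x) - 3*log(x + 3) + ∫(5/(x + 5)) dx + ∫(-2/(x**2 + 4)) dx.
Step 4. Evaluate the standard form [assuming x > -5]: now -5*log(x) - 3*log(x + 3) + 5*log(x + 5) + ∫(-2/(x**2 + 4)) dx.
Step 5. Evaluate the standard form: now -5*log(x) - 3*log(x + 3) + 5*log(x + 5) - atan(x/2).
Answer: -5*log(x) - 3*log(x + 3) + 5*log(x + 5) - atan(x/2).


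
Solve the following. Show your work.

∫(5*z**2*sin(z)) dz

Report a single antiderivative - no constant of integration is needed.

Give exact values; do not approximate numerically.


Step 1. Integrate ∫(5*z**2*sin(z)) dz by parts with u = z**2, dv = (5*sin(z)) dz, so v = -5*cos(z): now -5*z**2*cos(z) + ∫(10*z*cos(z)) dz.
Step 2. Integrate ∫(10*z*cos(z)) dz by parts with u = z, dv = (10*cos(z)) dz, so v = 10*sin(z): now -5*z**2*cos(z) + 10*z*sin(z) + ∫(-10*sin(z)) dz.
Step 3. Evaluate the standard form: now -5*z**2*cos(z) + 10*z*sin(z) + 10*cos(z).
Answer: -5*z**2*cos(z) + 10*z*sin(z) + 10*cos(z).


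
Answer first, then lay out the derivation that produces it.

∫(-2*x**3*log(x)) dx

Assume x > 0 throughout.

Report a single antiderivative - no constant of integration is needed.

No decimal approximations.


The answer is -x**4*log(x)/2 + x**4/8.
Step 1. Integrate ∫(-2*x**3*log(x)) dx by parts with u = log(x), dv = (-2*x**3) dx, so v = -x**4/2 [assuming x > 0]: now -x**4*log(x)/2 + ∫(x**3/2) dx.
Step 2. Evaluate the standard form: now -x**4*log(x)/2 + x**4/8.
Answer: -x**4*log(x)/2 + x**4/8.


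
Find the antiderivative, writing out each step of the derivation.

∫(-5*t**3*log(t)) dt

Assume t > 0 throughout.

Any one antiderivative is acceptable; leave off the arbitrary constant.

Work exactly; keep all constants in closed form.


Step 1. Integrate ∫(-5*t**3*log(t)) dt by parts with u = log(t), dv = (-5*t**3) dt, so v = -5*t**4/4 [assuming t > 0]: now -5*t**4*log(t)/4 + ∫(5*t**3/4) dt.
Step 2. Evaluate the standard form: now -5*t**4*log(t)/4 + 5*t**4/16.
Answer: -5*t**4*log(t)/4 + 5*t**4/16.


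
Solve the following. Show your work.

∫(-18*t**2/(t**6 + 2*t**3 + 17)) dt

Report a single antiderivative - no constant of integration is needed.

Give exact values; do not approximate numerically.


Step 1. Substitute u = t**3 + 1, turning ∫(-18*t**2/(t**6 + 2*t**3 + 17)) dt into ∫(-6/(u**2 + 16)) du: now ∫(-6/(u**2 + 16)) du.
Step 2. Evaluate the standard form: now -3*atan(u/4)/2.
Step 3. Substitute back u = t**3 + 1: now -3*atan(t**3/4 + 1/4)/2.
Answer: -3*atan(t**3/4 + 1/4)/2.


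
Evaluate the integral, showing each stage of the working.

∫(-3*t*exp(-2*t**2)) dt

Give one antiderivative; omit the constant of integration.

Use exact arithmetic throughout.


Step 1. Substitute u = t**2, turning ∫(-3*t*exp(-2*t**2)) dt into ∫(-3*exp(-2*u)/2) du: now ∫(-3*exp(-2*u)/2) du.
Step 2. Evaluate the standard form: now 3*exp(-2*u)/4.
Step 3. Substitute back u = t**2: now 3*exp(-2*t**2)/4.
Answer: 3*exp(-2*t**2)/4.


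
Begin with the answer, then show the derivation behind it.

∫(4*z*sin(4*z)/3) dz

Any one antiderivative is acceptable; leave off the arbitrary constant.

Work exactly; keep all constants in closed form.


The answer is -z*cos(4*z)/3 + sin(4*z)/12.
Step 1. Integrate ∫(4*z*sin(4*z)/3) dz by parts with u = z, dv = (4*sin(4*z)/3) dz, so v = -cos(4*z)/3: now -z*cos(4*z)/3 + ∫(cos(4*z)/3) dz.
Step 2. Evaluate the standard form: now -z*cos(4*z)/3 + sin(4*z)/12.
Answer: -z*cos(4*z)/3 + sin(4*z)/12.


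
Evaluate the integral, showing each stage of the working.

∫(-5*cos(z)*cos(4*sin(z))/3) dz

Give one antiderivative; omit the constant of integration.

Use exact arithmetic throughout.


Step 1. Substitute u = sin(z), turning ∫(-5*cos(z)*cos(4*sin(z))/3) dz into ∫(-5*cos(4*u)/3) du: now ∫(-5*cos(4*u)/3) du.
Step 2. Evaluate the standard form: now -5*sin(4*u)/12.
Step 3. Substitute back u = sin(z): now -5*sin(4*sin(z))/12.
Answer: -5*sin(4*sin(z))/12.


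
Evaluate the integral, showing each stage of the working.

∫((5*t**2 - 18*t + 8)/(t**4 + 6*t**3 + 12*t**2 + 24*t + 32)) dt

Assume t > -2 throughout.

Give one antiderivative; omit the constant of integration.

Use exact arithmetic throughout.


Step 1. Decompose ∫((5*t**2 - 18*t + 8)/(t**4 + 6*t**3 + 12*t**2 + 24*t + 32)) dt by partial fractions, (5*t**2 - 18*t + 8)/(t**4 + 6*t**3 + 12*t**2 + 24*t + 32) = -3/(t**2 + 4) - 4/(t + 4) + 4/(t + 2): now ∫(4/(t + 2)) dt + ∫(-4/(t + 4)) dt + ∫(-3/(t**2 + 4)) dt.
Step 2. Evaluate the standard form [assuming t > -4]: now -4*log(t + 4) + ∫(4/(t + 2)) dt + ∫(-3/(t**2 + 4)) dt.
Step 3. Evaluate the standard form [assuming t > -2]: now 4*log(t + 2) - 4*log(t + 4) + ∫(-3/(t**2 + 4)) dt.
Step 4. Evaluate the standard form: now 4*log(t + 2) - 4*log(t + 4) - 3*atan(t/2)/2.
Answer: 4*log(t + 2) - 4*log(t + 4) - 3*atan(t/2)/2.


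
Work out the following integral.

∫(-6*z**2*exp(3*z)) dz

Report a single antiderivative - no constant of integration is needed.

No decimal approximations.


Answer: -2*z**2*exp(3*z) + 4*z*exp(3*z)/3 - 4*exp(3*z)/9.


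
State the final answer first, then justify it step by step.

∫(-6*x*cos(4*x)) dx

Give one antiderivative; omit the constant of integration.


The answer is -3*x*sin(4*x)/2 - 3*cos(4*x)/8.
Step 1. Integrate ∫(-6*x*cos(4*x)) dx by parts with u = x, dv = (-6*cos(4*x)) dx, so v = -3*sin(4*x)/2: now -3*x*sin(4*x)/2 + ∫(3*sin(4*x)/2) dx.
Step 2. Evaluate the standard form: now -3*x*sin(4*x)/2 - 3*cos(4*x)/8.
Answer: -3*x*sin(4*x)/2 - 3*cos(4*x)/8.


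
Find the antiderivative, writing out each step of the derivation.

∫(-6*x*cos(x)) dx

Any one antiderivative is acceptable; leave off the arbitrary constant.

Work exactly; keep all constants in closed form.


Step 1. Integrate ∫(-6*x*cos(x)) dx by parts with u = x, dv = (-6*cos(x)) dx, so v = -6*sin(x): now -6*x*sin(x) + ∫(6*sin(x)) dx.
Step 2. Evaluate the standard form: now -6*x*sin(x) - 6*cos(x).
Answer: -6*x*sin(x) - 6*cos(x).


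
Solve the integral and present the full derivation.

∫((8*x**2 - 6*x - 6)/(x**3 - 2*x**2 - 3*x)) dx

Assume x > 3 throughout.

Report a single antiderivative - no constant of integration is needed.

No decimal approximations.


Step 1. Decompose ∫((8*x**2 - 6*x - 6)/(x**3 - 2*x**2 - 3*x)) dx by partial fractions, (8*x**2 - 6*x - 6)/(x**3 - 2*x**2 - 3*x) = 2/(x + 1) + 4/(x - 3) + 2/x: now ∫(2/x) dx + ∫(4/(x - 3)) dx + ∫(2/(x + 1)) dx.
Step 2. Evaluate the standard form [assuming x > 3]: now 4*log(x - 3) + ∫(2/x) dx + ∫(2/(x + 1)) dx.
Step 3. Evaluate the standard form [assuming x > 0]: now 2*log(x) + 4*log(x - 3) + ∫(2/(x + 1)) dx.
Step 4. Evaluate the standard form [assuming x > -1]: now 2*log(x) + 4*log(x - 3) + 2*log(x + 1).
Answer: 2*log(x) + 4*log(x - 3) + 2*log(x + 1).


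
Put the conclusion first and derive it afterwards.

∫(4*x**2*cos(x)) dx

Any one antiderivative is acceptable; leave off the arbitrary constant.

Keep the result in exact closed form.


The answer is 4*x**2*sin(x) + 8*x*cos(x) - 8*sin(x).
Step 1. Integrate ∫(4*x**2*cos(x)) dx by parts with u = x**2, dv = (4*cos(x)) dx, so v = 4*sin(x): now 4*x**2*sin(x) + ∫(-8*x*sin(x)) dx.
Step 2. Integrate ∫(-8*x*sin(x)) dx by parts with u = x, dv = (-8*sin(x)) dx, so v = 8*cos(x): now 4*x**2*sin(x) + 8*x*cos(x) + ∫(-8*cos(x)) dx.
Step 3. Evaluate the standard form: now 4*x**2*sin(x) + 8*x*cos(x) - 8*sin(x).
Answer: 4*x**2*sin(x) + 8*x*cos(x) - 8*sin(x).


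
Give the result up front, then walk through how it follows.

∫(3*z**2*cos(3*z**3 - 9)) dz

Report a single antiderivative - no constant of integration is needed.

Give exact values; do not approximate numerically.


The answer is sin(3*z**3 - 9)/3.
Step 1. Substitute u = z**3 - 3, turning ∫(3*z**2*cos(3*z**3 - 9)) dz into ∫(cos(3*u)) du: now ∫(cos(3*u)) du.
Step 2. Evaluate the standard form: now sin(3*u)/3.
Step 3. Substitute back u = z**3 - 3: now sin(3*z**3 - 9)/3.
Answer: sin(3*z**3 - 9)/3.


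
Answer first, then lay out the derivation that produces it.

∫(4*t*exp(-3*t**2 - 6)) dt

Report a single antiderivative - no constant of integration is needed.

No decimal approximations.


The answer is -2*exp(-3*t**2 - 6)/3.
Step 1. Substitute u = t**2 + 2, turning ∫(4*t*exp(-3*t**2 - 6)) dt into ∫(2*exp(-3*u)) du: now ∫(2*exp(-3*u)) du.
Step 2. Evaluate the standard form: now -2*exp(-3*u)/3.
Step 3. Substitute back u = t**2 + 2: now -2*exp(-3*t**2 - 6)/3.
Answer: -2*exp(-3*t**2 - 6)/3.


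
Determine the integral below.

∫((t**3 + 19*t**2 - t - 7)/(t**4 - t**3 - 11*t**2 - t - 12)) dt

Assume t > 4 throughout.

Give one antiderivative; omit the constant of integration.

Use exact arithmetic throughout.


Answer: 3*log(t - 4) - 2*log(t + 3) + 2*atan(t).


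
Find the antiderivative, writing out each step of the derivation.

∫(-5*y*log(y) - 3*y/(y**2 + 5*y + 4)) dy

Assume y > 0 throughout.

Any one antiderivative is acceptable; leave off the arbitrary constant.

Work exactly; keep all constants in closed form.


Step 1. Rewrite: now ∫(-3*y/(y**2 + 5*y + 4)) dy + ∫(-5*y*log(y)) dy.
Step 2. Integrate ∫(-5*y*log(y)) dy by parts with u = log(y), dv = (-5*y) dy, so v = -5*y**2/2 [assuming y > 0]: now -5*y**2*log(y)/2 + ∫(5*y/2) dy + ∫(-3*y/(y**2 + 5*y + 4)) dy.
Step 3. Evaluate the standard form: now -5*y**2*log(y)/2 + 5*y**2/4 + ∫(-3*y/(y**2 + 5*y + 4)) dy.
Step 4. Decompose ∫(-3*y/(y**2 + 5*y + 4)) dy by partial fractions, -3*y/(y**2 + 5*y + 4) = -4/(y + 4) + 1/(y + 1): now -5*y**2*log(y)/2 + 5*y**2/4 + ∫(1/(y + 1)) dy + ∫(-4/(y + 4)) dy.
Step 5. Evaluate the standard form [assuming y > -1]: now -5*y**2*log(y)/2 + 5*y**2/4 + log(y + 1) + ∫(-4/(y + 4)) dy.
Step 6. Evaluate the standard form [assuming y > -4]: now -5*y**2*log(y)/2 + 5*y**2/4 + log(y + 1) - 4*log(y + 4).
Answer: -5*y**2*log(y)/2 + 5*y**2/4 + log(y + 1) - 4*log(y + 4).


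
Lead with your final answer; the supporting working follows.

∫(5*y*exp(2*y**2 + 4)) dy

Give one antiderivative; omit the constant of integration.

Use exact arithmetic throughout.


The answer is 5*exp(2*y**2 + 4)/4.
Step 1. Substitute u = y**2 + 2, turning ∫(5*y*exp(2*y**2 + 4)) dy into ∫(5*exp(2*u)/2) du: now ∫(5*exp(2*u)/2) du.
Step 2. Evaluate the standard form: now 5*exp(2*u)/4.
Step 3. Substitute back u = y**2 + 2: now 5*exp(2*y**2 + 4)/4.
Answer: 5*exp(2*y**2 + 4)/4.


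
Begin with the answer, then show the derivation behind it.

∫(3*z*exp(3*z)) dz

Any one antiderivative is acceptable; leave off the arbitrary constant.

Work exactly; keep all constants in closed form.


The answer is z*exp(3*z) - exp(3*z)/3.
Step 1. Integrate ∫(3*z*exp(3*z)) dz by parts with u = z, dv = (3*exp(3*z)) dz, so v = exp(3*z): now z*exp(3*z) + ∫(-exp(3*z)) dz.
Step 2. Evaluate the standard form: now z*exp(3*z) - exp(3*z)/3.
Answer: z*exp(3*z) - exp(3*z)/3.


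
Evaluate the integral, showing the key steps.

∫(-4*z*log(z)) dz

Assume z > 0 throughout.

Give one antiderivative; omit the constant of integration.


Step 1. Integrate ∫(-4*z*log(z)) dz by parts with u = log(z), dv = (-4*z) dz, so v = -2*z**2 [assuming z > 0]: now -2*z**2*log(z) + ∫(2*z) dz.
Step 2. Evaluate the standard form: now -2*z**2*log(z) + z**2.
Answer: -2*z**2*log(z) + z**2.


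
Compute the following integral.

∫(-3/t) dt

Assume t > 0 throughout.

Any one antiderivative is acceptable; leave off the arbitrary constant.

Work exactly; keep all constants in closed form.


Answer: -3*log(t).


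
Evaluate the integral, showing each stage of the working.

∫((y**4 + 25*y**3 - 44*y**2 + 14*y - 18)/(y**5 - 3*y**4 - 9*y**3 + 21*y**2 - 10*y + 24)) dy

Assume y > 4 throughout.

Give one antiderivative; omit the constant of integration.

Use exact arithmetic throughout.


Step 1. Decompose ∫((y**4 + 25*y**3 - 44*y**2 + 14*y - 18)/(y**5 - 3*y**4 - 9*y**3 + 21*y**2 - 10*y + 24)) dy by partial fractions, (y**4 + 25*y**3 - 44*y**2 + 14*y - 18)/(y**5 - 3*y**4 - 9*y**3 + 21*y**2 - 10*y + 24) = 1/(y**2 + 1) - 3/(y + 3) - 1/(y - 2) + 5/(y - 4): now ∫(5/(y - 4)) dy + ∫(-1/(y - 2)) dy + ∫(-3/(y + 3)) dy + ∫(1/(y**2 + 1)) dy.
Step 2. Evaluate the standard form [assuming y > 2]: now -log(y - 2) + ∫(5/(y - 4)) dy + ∫(-3/(y + 3)) dy + ∫(1/(y**2 + 1)) dy.
Step 3. Evaluate the standard form [assuming y > -3]: now -log(y - 2) - 3*log(y + 3) + ∫(5/(y - 4)) dy + ∫(1/(y**2 + 1)) dy.
Step 4. Evaluate the standard form [assuming y > 4]: now 5*log(y - 4) - log(y - 2) - 3*log(y + 3) + ∫(1/(y**2 + 1)) dy.
Step 5. Evaluate the standard form: now 5*log(y - 4) - log(y - 2) - 3*log(y + 3) + atan(y).
Answer: 5*log(y - 4) - log(y - 2) - 3*log(y + 3) + atan(y).


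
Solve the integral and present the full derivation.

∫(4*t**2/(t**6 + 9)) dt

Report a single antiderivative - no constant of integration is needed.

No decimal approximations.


Step 1. Substitute u = t**3, turning ∫(4*t**2/(t**6 + 9)) dt into ∫(4/(3*(u**2 + 9))) du: now ∫(4/(3*(u**2 + 9))) du.
Step 2. Evaluate the standard form: now 4*atan(u/3)/9.
Step 3. Substitute back u = t**3: now 4*atan(t**3/3)/9.
Answer: 4*atan(t**3/3)/9.


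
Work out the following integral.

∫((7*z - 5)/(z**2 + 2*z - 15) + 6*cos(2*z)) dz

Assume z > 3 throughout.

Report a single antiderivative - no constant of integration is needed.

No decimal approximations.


Answer: 2*log(z - 3) + 5*log(z + 5) + 3*sin(2*z).


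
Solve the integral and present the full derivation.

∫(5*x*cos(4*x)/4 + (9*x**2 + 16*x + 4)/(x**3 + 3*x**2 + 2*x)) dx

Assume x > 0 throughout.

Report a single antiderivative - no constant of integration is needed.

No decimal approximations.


Step 1. Rewrite: now ∫(5*x*cos(4*x)/4) dx + ∫((9*x**2 + 16*x + 4)/(x**3 + 3*x**2 + 2*x)) dx.
Step 2. Integrate ∫(5*x*cos(4*x)/4) dx by parts with u = x, dv = (5*cos(4*x)/4) dx, so v = 5*sin(4*x)/16: now 5*x*sin(4*x)/16 + ∫((9*x**2 + 16*x + 4)/(x**3 + 3*x**2 + 2*x)) dx + ∫(-5*sin(4*x)/16) dx.
Step 3. Evaluate the standard form: now 5*x*sin(4*x)/16 + 5*cos(4*x)/64 + ∫((9*x**2 + 16*x + 4)/(x**3 + 3*x**2 + 2*x)) dx.
Step 4. Decompose ∫((9*x**2 + 16*x + 4)/(x**3 + 3*x**2 + 2*x)) dx by partial fractions, (9*x**2 + 16*x + 4)/(x**3 + 3*x**2 + 2*x) = 4/(x + 2) + 3/(x + 1) + 2/x: now 5*x*sin(4*x)/16 + 5*cos(4*x)/64 + ∫(2/x) dx + ∫(3/(x + 1)) dx + ∫(4/(x + 2)) dx.
Step 5. Evaluate the standard form [assuming x > -2]: now 5*x*sin(4*x)/16 + 4*log(x + 2) + 5*cos(4*x)/64 + ∫(2/x) dx + ∫(3/(x + 1)) dx.
Step 6. Evaluate the standard form [assuming x > -1]: now 5*x*sin(4*x)/16 + 3*log(x + 1) + 4*log(x + 2) + 5*cos(4*x)/64 + ∫(2/x) dx.
Step 7. Evaluate the standard form [assuming x > 0]: now 5*x*sin(4*x)/16 + 2*log(x) + 3*log(x + 1) + 4*log(x + 2) + 5*cos(4*x)/64.
Answer: 5*x*sin(4*x)/16 + 2*log(x) + 3*log(x + 1) + 4*log(x + 2) + 5*cos(4*x)/64.


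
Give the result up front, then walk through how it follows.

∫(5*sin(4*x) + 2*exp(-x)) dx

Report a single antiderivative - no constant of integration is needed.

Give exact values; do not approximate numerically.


The answer is -5*cos(4*x)/4 - 2*exp(-x).
Step 1. Rewrite: now ∫(2*exp(-x)) dx + ∫(5*sin(4*x)) dx.
Step 2. Evaluate the standard form: now ∫(5*sin(4*x)) dx - 2*exp(-x).
Step 3. Evaluate the standard form: now -5*cos(4*x)/4 - 2*exp(-x).
Answer: -5*cos(4*x)/4 - 2*exp(-x).


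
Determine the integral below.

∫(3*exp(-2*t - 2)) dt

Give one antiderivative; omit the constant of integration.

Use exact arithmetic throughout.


Answer: -3*exp(-2*t - 2)/2.


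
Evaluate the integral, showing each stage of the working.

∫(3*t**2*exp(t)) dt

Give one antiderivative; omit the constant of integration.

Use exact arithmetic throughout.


Step 1. Integrate ∫(3*t**2*exp(t)) dt by parts with u = t**2, dv = (3*exp(t)) dt, so v = 3*exp(t): now 3*t**2*exp(t) + ∫(-6*t*exp(t)) dt.
Step 2. Integrate ∫(-6*t*exp(t)) dt by parts with u = t, dv = (-6*exp(t)) dt, so v = -6*exp(t): now 3*t**2*exp(t) - 6*t*exp(t) + ∫(6*exp(t)) dt.
Step 3. Evaluate the standard form: now 3*t**2*exp(t) - 6*t*exp(t) + 6*exp(t).
Answer: 3*t**2*exp(t) - 6*t*exp(t) + 6*exp(t).


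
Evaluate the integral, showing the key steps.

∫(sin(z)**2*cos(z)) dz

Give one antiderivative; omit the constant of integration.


Step 1. Substitute u = sin(z), turning ∫(sin(z)**2*cos(z)) dz into ∫(u**2) du: now ∫(u**2) du.
Step 2. Evaluate the standard form: now u**3/3.
Step 3. Substitute back u = sin(z): now sin(z)**3/3.
Answer: sin(z)**3/3.


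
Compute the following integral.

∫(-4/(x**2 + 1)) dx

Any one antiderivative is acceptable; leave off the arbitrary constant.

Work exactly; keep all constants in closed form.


Answer: -4*atan(x).


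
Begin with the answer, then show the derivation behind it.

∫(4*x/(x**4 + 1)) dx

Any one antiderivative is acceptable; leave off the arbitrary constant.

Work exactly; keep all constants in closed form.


The answer is 2*atan(x**2).
Step 1. Substitute u = x**2, turning ∫(4*x/(x**4 + 1)) dx into ∫(2/(u**2 + 1)) du: now ∫(2/(u**2 + 1)) du.
Step 2. Evaluate the standard form: now 2*atan(u).
Step 3. Substitute back u = x**2: now 2*atan(x**2).
Answer: 2*atan(x**2).


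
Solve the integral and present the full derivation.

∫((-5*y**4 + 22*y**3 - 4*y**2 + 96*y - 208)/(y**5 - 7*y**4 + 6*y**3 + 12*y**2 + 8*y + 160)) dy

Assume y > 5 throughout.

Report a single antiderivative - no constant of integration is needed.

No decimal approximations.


Step 1. Decompose ∫((-5*y**4 + 22*y**3 - 4*y**2 + 96*y - 208)/(y**5 - 7*y**4 + 6*y**3 + 12*y**2 + 8*y + 160)) dy by partial fractions, (-5*y**4 + 22*y**3 - 4*y**2 + 96*y - 208)/(y**5 - 7*y**4 + 6*y**3 + 12*y**2 + 8*y + 160) = -4/(y**2 + 4) - 2/(y + 2) - 2/(y - 4) - 1/(y - 5): now ∫(-1/(y - 5)) dy + ∫(-2/(y - 4)) dy + ∫(-2/(y + 2)) dy + ∫(-4/(y**2 + 4)) dy.
Step 2. Evaluate the standard form [assuming y > 5]: now -log(y - 5) + ∫(-2/(y - 4)) dy + ∫(-2/(y + 2)) dy + ∫(-4/(y**2 + 4)) dy.
Step 3. Evaluate the standard form [assuming y > 4]: now -log(y - 5) - 2*log(y - 4) + ∫(-2/(y + 2)) dy + ∫(-4/(y**2 + 4)) dy.
Step 4. Evaluate the standard form [assuming y > -2]: now -log(y - 5) - 2*log(y - 4) - 2*log(y + 2) + ∫(-4/(y**2 + 4)) dy.
Step 5. Evaluate the standard form: now -log(y - 5) - 2*log(y - 4) - 2*log(y + 2) - 2*atan(y/2).
Answer: -log(y - 5) - 2*log(y - 4) - 2*log(y + 2) - 2*atan(y/2).


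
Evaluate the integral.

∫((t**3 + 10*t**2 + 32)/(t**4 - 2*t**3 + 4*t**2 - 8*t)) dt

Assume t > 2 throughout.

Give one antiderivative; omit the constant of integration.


Answer: -4*log(t) + 5*log(t - 2) + atan(t/2).


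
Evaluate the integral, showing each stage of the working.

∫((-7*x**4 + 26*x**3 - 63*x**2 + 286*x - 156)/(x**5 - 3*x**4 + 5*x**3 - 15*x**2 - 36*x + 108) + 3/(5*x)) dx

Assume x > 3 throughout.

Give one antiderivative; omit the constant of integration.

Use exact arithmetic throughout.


Step 1. Rewrite: now ∫(3/(5*x)) dx + ∫((-7*x**4 + 26*x**3 - 63*x**2 + 286*x - 156)/(x**5 - 3*x**4 + 5*x**3 - 15*x**2 - 36*x + 108)) dx.
Step 2. Evaluate the standard form [assuming x > 0]: now 3*log(x)/5 + ∫((-7*x**4 + 26*x**3 - 63*x**2 + 286*x - 156)/(x**5 - 3*x**4 + 5*x**3 - 15*x**2 - 36*x + 108)) dx.
Step 3. Decompose ∫((-7*x**4 + 26*x**3 - 63*x**2 + 286*x - 156)/(x**5 - 3*x**4 + 5*x**3 - 15*x**2 - 36*x + 108)) dx by partial fractions, (-7*x**4 + 26*x**3 - 63*x**2 + 286*x - 156)/(x**5 - 3*x**4 + 5*x**3 - 15*x**2 - 36*x + 108) = -4/(x**2 + 9) - 5/(x + 2) - 5/(x - 2) + 3/(x - 3): now 3*log(x)/5 + ∫(3/(x - 3)) dx + ∫(-5/(x - 2)) dx + ∫(-5/(x + 2)) dx + ∫(-4/(x**2 + 9)) dx.
Step 4. Evaluate the standard form [assuming x > 2]: now 3*log(x)/5 - 5*log(x - 2) + ∫(3/(x - 3)) dx + ∫(-5/(x + 2)) dx + ∫(-4/(x**2 + 9)) dx.
Step 5. Evaluate the standard form [assuming x > 3]: now 3*log(x)/5 + 3*log(x - 3) - 5*log(x - 2) + ∫(-5/(x + 2)) dx + ∫(-4/(x**2 + 9)) dx.
Step 6. Evaluate the standard form [assuming x > -2]: now 3*log(x)/5 + 3*log(x - 3) - 5*log(x - 2) - 5*log(x + 2) + ∫(-4/(x**2 + 9)) dx.
Step 7. Evaluate the standard form: now 3*log(x)/5 + 3*log(x - 3) - 5*log(x - 2) - 5*log(x + 2) - 4*atan(x/3)/3.
Answer: 3*log(x)/5 + 3*log(x - 3) - 5*log(x - 2) - 5*log(x + 2) - 4*atan(x/3)/3.
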